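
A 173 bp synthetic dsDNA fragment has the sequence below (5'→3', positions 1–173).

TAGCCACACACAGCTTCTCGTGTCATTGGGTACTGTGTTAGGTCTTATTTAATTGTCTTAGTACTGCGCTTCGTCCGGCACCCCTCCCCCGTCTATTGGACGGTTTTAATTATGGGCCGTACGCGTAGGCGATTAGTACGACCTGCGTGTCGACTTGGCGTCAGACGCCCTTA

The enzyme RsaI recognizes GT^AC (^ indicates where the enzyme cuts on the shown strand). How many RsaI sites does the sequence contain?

4

GTAC occurs starting at positions 30, 61, 119, 136.
RsaI cuts at 4 sites.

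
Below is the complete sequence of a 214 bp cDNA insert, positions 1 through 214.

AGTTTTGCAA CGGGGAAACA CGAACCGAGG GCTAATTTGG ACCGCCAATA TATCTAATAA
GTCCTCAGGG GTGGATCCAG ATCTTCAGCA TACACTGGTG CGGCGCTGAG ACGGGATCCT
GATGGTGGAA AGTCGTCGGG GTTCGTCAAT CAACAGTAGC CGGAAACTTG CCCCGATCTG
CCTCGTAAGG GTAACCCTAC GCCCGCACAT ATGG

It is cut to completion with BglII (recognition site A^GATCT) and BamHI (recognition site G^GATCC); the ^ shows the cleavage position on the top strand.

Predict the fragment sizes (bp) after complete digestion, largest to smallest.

The BglII site (AGATCT) starts at position 79.
BglII cuts after the first base of each site, so after position 79.
BamHI sites (GGATCC) start at positions 73, 114.
BamHI cuts after the first base of each site, so after positions 73, 114.
Combined cut positions: 73, 79, 114.
Linear molecule, 3 cuts → 4 fragments:
  1–73 → 73 bp
  74–79 → 6 bp
  80–114 → 35 bp
  115–214 → 100 bp
Sorted largest to smallest: 100, 73, 35, 6 bp.

100, 73, 35, 6 bp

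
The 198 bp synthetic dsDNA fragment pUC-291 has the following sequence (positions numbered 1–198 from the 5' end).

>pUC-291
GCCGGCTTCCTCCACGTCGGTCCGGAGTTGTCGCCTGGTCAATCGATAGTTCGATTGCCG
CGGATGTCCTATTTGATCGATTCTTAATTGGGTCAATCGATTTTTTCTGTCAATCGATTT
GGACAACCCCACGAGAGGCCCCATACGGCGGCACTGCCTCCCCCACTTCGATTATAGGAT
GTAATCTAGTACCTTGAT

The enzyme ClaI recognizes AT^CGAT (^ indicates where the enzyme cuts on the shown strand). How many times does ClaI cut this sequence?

ATCGAT occurs starting at positions 42, 76, 96, 113.
ClaI cuts at 4 sites.

4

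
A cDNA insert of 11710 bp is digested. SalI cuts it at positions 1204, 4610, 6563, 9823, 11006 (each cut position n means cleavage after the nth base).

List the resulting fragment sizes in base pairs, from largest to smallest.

3406, 3260, 1953, 1204, 1183, 704 bp

Linear molecule, 5 cuts → 6 fragments:
  1204 − 0 = 1204 bp
  4610 − 1204 = 3406 bp
  6563 − 4610 = 1953 bp
  9823 − 6563 = 3260 bp
  11006 − 9823 = 1183 bp
  11710 − 11006 = 704 bp
Sorted largest to smallest: 3406, 3260, 1953, 1204, 1183, 704 bp.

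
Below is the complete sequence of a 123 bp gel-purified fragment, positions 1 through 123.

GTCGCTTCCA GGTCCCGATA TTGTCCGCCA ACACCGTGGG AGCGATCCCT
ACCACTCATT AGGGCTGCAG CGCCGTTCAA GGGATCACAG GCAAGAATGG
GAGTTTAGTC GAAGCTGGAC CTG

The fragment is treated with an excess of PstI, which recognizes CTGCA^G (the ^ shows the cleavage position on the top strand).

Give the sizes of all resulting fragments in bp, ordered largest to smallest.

The PstI site (CTGCAG) starts at position 65.
PstI cuts after base 5 of each site (before the last base), so after position 69.
Linear molecule, 1 cut → 2 fragments:
  1–69 → 69 bp
  70–123 → 54 bp
Sorted largest to smallest: 69, 54 bp.

69, 54 bp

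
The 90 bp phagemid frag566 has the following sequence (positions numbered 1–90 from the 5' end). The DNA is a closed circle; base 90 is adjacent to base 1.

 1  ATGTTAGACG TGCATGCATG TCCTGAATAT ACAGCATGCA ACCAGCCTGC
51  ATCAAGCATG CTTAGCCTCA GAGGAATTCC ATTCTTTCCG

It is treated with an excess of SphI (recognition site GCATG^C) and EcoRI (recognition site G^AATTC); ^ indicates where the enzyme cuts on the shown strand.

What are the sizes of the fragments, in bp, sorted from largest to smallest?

SphI sites (GCATGC) start at positions 12, 34, 56.
SphI cuts after base 5 of each site (before the last base), so after positions 16, 38, 60.
The EcoRI site (GAATTC) starts at position 74.
EcoRI cuts after the first base of each site, so after position 74.
Combined cut positions: 16, 38, 60, 74.
Circular molecule, 4 cuts → 4 fragments:
  17–38 → 22 bp
  39–60 → 22 bp
  61–74 → 14 bp
  75–90 then 1–16 → 16 + 16 = 32 bp
Sorted largest to smallest: 32, 22, 22, 14 bp.

32, 22, 22, 14 bp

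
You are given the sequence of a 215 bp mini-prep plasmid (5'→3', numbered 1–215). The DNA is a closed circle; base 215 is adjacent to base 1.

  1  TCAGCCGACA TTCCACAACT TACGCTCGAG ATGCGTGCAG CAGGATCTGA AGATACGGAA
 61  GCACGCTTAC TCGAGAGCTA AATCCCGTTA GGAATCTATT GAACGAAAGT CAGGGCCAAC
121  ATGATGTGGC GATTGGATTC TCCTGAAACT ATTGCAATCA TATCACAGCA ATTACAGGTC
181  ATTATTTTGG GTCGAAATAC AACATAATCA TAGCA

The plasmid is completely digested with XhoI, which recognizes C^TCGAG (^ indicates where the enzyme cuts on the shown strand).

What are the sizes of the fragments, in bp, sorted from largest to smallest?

170, 45 bp

XhoI sites (CTCGAG) start at positions 25, 70.
XhoI cuts after the first base of each site, so after positions 25, 70.
Circular molecule, 2 cuts → 2 fragments:
  26–70 → 45 bp
  71–215 then 1–25 → 145 + 25 = 170 bp
Sorted largest to smallest: 170, 45 bp.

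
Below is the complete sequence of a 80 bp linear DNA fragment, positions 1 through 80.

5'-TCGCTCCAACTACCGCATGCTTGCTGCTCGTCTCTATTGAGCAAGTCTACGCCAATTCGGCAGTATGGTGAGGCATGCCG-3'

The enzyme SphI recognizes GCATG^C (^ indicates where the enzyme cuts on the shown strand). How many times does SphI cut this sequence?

GCATGC occurs starting at positions 15, 73.
SphI cuts at 2 sites.

2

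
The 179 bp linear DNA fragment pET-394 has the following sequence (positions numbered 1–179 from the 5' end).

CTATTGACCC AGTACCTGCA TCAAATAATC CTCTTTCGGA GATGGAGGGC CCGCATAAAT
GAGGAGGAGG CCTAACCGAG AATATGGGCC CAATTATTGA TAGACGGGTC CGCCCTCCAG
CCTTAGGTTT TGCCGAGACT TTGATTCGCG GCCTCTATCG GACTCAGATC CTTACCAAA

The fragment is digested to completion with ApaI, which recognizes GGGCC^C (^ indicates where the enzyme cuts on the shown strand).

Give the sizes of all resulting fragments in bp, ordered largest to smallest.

ApaI sites (GGGCCC) start at positions 47, 86.
ApaI cuts after base 5 of each site (before the last base), so after positions 51, 90.
Linear molecule, 2 cuts → 3 fragments:
  1–51 → 51 bp
  52–90 → 39 bp
  91–179 → 89 bp
Sorted largest to smallest: 89, 51, 39 bp.

89, 51, 39 bp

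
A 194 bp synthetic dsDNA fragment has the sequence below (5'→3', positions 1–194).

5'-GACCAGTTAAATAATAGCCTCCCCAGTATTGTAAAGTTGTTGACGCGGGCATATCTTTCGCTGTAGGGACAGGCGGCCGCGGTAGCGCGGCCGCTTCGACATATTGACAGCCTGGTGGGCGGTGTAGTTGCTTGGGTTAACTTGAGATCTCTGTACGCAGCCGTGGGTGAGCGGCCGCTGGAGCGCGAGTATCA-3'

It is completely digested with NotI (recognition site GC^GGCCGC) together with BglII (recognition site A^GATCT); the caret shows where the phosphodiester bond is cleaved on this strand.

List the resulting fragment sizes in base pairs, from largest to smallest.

74, 57, 27, 22, 14 bp

NotI sites (GCGGCCGC) start at positions 73, 87, 171.
NotI cuts after base 2 of each site, so after positions 74, 88, 172.
The BglII site (AGATCT) starts at position 145.
BglII cuts after the first base of each site, so after position 145.
Combined cut positions: 74, 88, 145, 172.
Linear molecule, 4 cuts → 5 fragments:
  1–74 → 74 bp
  75–88 → 14 bp
  89–145 → 57 bp
  146–172 → 27 bp
  173–194 → 22 bp
Sorted largest to smallest: 74, 57, 27, 22, 14 bp.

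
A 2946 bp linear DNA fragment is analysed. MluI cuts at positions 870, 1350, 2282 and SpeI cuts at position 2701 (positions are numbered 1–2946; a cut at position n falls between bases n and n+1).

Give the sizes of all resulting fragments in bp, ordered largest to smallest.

932, 870, 480, 419, 245 bp

Combined cut positions (sorted): 870, 1350, 2282, 2701.
Linear molecule, 4 cuts → 5 fragments:
  870 − 0 = 870 bp
  1350 − 870 = 480 bp
  2282 − 1350 = 932 bp
  2701 − 2282 = 419 bp
  2946 − 2701 = 245 bp
Sorted largest to smallest: 932, 870, 480, 419, 245 bp.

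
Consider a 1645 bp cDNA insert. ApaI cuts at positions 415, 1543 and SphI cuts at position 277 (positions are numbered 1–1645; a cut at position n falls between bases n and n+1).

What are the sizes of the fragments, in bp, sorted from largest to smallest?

1128, 277, 138, 102 bp

Combined cut positions (sorted): 277, 415, 1543.
Linear molecule, 3 cuts → 4 fragments:
  277 − 0 = 277 bp
  415 − 277 = 138 bp
  1543 − 415 = 1128 bp
  1645 − 1543 = 102 bp
Sorted largest to smallest: 1128, 277, 138, 102 bp.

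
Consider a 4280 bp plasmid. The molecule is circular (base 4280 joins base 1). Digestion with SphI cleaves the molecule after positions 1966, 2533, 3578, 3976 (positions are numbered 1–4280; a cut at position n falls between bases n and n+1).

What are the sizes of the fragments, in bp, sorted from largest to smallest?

Circular molecule, 4 cuts → 4 fragments:
  2533 − 1966 = 567 bp
  3578 − 2533 = 1045 bp
  3976 − 3578 = 398 bp
  wrap: 4280 − 3976 + 1966 = 2270 bp
Sorted largest to smallest: 2270, 1045, 567, 398 bp.

2270, 1045, 567, 398 bp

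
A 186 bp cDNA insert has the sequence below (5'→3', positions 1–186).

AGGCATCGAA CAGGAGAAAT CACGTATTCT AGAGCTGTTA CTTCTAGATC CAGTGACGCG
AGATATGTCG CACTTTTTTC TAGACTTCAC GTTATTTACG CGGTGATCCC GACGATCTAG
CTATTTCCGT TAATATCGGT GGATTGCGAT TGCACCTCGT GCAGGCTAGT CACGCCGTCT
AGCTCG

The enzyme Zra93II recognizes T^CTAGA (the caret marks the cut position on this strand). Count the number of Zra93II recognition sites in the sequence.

3

TCTAGA occurs starting at positions 28, 43, 79.
Zra93II cuts at 3 sites.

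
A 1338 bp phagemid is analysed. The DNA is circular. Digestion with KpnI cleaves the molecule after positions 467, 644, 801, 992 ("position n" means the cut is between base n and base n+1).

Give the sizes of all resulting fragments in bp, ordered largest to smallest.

Circular molecule, 4 cuts → 4 fragments:
  644 − 467 = 177 bp
  801 − 644 = 157 bp
  992 − 801 = 191 bp
  wrap: 1338 − 992 + 467 = 813 bp
Sorted largest to smallest: 813, 191, 177, 157 bp.

813, 191, 177, 157 bp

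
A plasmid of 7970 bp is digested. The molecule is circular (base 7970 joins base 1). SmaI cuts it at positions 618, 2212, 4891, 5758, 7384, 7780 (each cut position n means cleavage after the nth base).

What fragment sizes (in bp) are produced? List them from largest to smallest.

2679, 1626, 1594, 867, 808, 396 bp

Circular molecule, 6 cuts → 6 fragments:
  2212 − 618 = 1594 bp
  4891 − 2212 = 2679 bp
  5758 − 4891 = 867 bp
  7384 − 5758 = 1626 bp
  7780 − 7384 = 396 bp
  wrap: 7970 − 7780 + 618 = 808 bp
Sorted largest to smallest: 2679, 1626, 1594, 867, 808, 396 bp.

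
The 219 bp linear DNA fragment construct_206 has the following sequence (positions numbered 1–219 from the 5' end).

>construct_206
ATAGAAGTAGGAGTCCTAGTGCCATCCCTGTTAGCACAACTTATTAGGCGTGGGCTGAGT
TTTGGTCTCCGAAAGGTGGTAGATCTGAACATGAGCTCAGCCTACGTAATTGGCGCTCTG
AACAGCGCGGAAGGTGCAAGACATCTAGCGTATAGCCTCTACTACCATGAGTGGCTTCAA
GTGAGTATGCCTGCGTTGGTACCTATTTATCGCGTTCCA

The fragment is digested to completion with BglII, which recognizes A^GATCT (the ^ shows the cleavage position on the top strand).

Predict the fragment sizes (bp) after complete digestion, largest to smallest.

The BglII site (AGATCT) starts at position 81.
BglII cuts after the first base of each site, so after position 81.
Linear molecule, 1 cut → 2 fragments:
  1–81 → 81 bp
  82–219 → 138 bp
Sorted largest to smallest: 138, 81 bp.

138, 81 bp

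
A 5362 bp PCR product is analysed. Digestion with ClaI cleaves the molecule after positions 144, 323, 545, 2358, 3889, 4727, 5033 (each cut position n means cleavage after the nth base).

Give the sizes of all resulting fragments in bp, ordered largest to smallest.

1813, 1531, 838, 329, 306, 222, 179, 144 bp

Linear molecule, 7 cuts → 8 fragments:
  144 − 0 = 144 bp
  323 − 144 = 179 bp
  545 − 323 = 222 bp
  2358 − 545 = 1813 bp
  3889 − 2358 = 1531 bp
  4727 − 3889 = 838 bp
  5033 − 4727 = 306 bp
  5362 − 5033 = 329 bp
Sorted largest to smallest: 1813, 1531, 838, 329, 306, 222, 179, 144 bp.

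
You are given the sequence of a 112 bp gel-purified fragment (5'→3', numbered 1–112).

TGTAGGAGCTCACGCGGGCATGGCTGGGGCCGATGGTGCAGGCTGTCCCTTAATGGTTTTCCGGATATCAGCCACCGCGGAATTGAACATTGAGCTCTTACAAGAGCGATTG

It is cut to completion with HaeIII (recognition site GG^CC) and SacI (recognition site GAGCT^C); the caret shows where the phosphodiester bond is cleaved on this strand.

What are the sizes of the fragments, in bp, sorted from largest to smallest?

The HaeIII site (GGCC) starts at position 28.
HaeIII cuts after base 2 of each site, so after position 29.
SacI sites (GAGCTC) start at positions 6, 92.
SacI cuts after base 5 of each site (before the last base), so after positions 10, 96.
Combined cut positions: 10, 29, 96.
Linear molecule, 3 cuts → 4 fragments:
  1–10 → 10 bp
  11–29 → 19 bp
  30–96 → 67 bp
  97–112 → 16 bp
Sorted largest to smallest: 67, 19, 16, 10 bp.

67, 19, 16, 10 bp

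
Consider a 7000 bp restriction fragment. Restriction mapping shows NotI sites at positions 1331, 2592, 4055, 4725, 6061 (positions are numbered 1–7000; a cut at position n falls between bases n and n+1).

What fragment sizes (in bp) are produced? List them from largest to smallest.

Linear molecule, 5 cuts → 6 fragments:
  1331 − 0 = 1331 bp
  2592 − 1331 = 1261 bp
  4055 − 2592 = 1463 bp
  4725 − 4055 = 670 bp
  6061 − 4725 = 1336 bp
  7000 − 6061 = 939 bp
Sorted largest to smallest: 1463, 1336, 1331, 1261, 939, 670 bp.

1463, 1336, 1331, 1261, 939, 670 bp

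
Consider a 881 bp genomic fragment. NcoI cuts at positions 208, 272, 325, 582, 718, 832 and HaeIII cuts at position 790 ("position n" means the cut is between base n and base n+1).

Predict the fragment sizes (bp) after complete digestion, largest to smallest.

Combined cut positions (sorted): 208, 272, 325, 582, 718, 790, 832.
Linear molecule, 7 cuts → 8 fragments:
  208 − 0 = 208 bp
  272 − 208 = 64 bp
  325 − 272 = 53 bp
  582 − 325 = 257 bp
  718 − 582 = 136 bp
  790 − 718 = 72 bp
  832 − 790 = 42 bp
  881 − 832 = 49 bp
Sorted largest to smallest: 257, 208, 136, 72, 64, 53, 49, 42 bp.

257, 208, 136, 72, 64, 53, 49, 42 bp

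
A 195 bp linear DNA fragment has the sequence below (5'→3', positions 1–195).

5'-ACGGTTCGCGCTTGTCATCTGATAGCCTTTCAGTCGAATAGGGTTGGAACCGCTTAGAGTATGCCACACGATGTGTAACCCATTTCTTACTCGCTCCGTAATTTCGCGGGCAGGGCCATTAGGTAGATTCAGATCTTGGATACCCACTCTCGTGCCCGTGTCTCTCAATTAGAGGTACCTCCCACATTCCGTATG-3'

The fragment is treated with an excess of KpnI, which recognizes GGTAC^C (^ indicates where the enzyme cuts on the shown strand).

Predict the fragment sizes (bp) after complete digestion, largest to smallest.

178, 17 bp

The KpnI site (GGTACC) starts at position 174.
KpnI cuts after base 5 of each site (before the last base), so after position 178.
Linear molecule, 1 cut → 2 fragments:
  1–178 → 178 bp
  179–195 → 17 bp
Sorted largest to smallest: 178, 17 bp.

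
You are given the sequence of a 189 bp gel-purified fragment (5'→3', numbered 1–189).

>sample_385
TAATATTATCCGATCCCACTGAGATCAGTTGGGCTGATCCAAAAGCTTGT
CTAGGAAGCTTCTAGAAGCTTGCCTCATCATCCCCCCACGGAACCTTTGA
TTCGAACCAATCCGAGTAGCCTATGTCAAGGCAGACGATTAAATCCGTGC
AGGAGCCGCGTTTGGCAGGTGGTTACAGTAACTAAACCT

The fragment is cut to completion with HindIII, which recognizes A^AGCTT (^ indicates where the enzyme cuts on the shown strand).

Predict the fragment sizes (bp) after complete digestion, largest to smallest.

123, 43, 13, 10 bp

HindIII sites (AAGCTT) start at positions 43, 56, 66.
HindIII cuts after the first base of each site, so after positions 43, 56, 66.
Linear molecule, 3 cuts → 4 fragments:
  1–43 → 43 bp
  44–56 → 13 bp
  57–66 → 10 bp
  67–189 → 123 bp
Sorted largest to smallest: 123, 43, 13, 10 bp.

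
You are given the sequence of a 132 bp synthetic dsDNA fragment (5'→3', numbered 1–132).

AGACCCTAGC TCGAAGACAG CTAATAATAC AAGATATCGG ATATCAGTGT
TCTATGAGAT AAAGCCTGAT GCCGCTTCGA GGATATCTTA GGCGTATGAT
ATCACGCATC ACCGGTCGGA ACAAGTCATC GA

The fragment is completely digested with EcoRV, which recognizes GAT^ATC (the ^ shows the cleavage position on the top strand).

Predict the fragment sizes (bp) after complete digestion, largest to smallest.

EcoRV sites (GATATC) start at positions 33, 40, 82, 98.
EcoRV cuts after base 3 of each site, so after positions 35, 42, 84, 100.
Linear molecule, 4 cuts → 5 fragments:
  1–35 → 35 bp
  36–42 → 7 bp
  43–84 → 42 bp
  85–100 → 16 bp
  101–132 → 32 bp
Sorted largest to smallest: 42, 35, 32, 16, 7 bp.

42, 35, 32, 16, 7 bp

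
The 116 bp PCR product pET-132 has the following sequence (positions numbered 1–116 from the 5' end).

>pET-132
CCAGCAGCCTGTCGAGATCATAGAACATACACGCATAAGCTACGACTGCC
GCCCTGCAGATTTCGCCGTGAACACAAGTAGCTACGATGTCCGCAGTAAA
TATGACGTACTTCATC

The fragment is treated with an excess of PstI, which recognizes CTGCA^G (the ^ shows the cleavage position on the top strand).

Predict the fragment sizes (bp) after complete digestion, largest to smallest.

58, 58 bp

The PstI site (CTGCAG) starts at position 54.
PstI cuts after base 5 of each site (before the last base), so after position 58.
Linear molecule, 1 cut → 2 fragments:
  1–58 → 58 bp
  59–116 → 58 bp
Sorted largest to smallest: 58, 58 bp.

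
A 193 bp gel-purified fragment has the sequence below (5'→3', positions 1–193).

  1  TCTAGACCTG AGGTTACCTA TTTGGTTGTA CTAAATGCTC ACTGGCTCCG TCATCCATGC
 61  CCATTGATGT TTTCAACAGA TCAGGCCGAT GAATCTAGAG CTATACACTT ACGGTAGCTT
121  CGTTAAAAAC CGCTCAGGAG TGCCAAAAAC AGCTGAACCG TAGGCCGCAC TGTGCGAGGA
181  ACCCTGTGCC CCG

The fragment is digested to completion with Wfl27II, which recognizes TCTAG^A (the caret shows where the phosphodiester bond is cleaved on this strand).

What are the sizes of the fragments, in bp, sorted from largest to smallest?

95, 93, 5 bp

Wfl27II sites (TCTAGA) start at positions 1, 94.
Wfl27II cuts after base 5 of each site (before the last base), so after positions 5, 98.
Linear molecule, 2 cuts → 3 fragments:
  1–5 → 5 bp
  6–98 → 93 bp
  99–193 → 95 bp
Sorted largest to smallest: 95, 93, 5 bp.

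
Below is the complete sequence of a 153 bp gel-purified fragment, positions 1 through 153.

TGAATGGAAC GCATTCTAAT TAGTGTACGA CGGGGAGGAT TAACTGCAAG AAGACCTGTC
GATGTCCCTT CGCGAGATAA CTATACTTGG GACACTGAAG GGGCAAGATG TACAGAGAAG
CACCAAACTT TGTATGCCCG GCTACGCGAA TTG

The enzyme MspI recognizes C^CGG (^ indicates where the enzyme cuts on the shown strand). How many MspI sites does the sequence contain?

CCGG occurs starting at position 138.
MspI cuts at 1 site.

1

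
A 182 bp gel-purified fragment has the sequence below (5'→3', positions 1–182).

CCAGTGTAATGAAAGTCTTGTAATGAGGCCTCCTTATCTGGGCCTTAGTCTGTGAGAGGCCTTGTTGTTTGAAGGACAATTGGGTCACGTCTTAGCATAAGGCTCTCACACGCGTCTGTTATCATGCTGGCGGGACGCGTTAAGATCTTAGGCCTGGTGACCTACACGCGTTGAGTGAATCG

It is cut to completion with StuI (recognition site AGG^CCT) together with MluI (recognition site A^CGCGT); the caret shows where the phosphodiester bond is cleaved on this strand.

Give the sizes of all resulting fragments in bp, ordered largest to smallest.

StuI sites (AGGCCT) start at positions 26, 57, 150.
StuI cuts after base 3 of each site, so after positions 28, 59, 152.
MluI sites (ACGCGT) start at positions 110, 135, 166.
MluI cuts after the first base of each site, so after positions 110, 135, 166.
Combined cut positions: 28, 59, 110, 135, 152, 166.
Linear molecule, 6 cuts → 7 fragments:
  1–28 → 28 bp
  29–59 → 31 bp
  60–110 → 51 bp
  111–135 → 25 bp
  136–152 → 17 bp
  153–166 → 14 bp
  167–182 → 16 bp
Sorted largest to smallest: 51, 31, 28, 25, 17, 16, 14 bp.

51, 31, 28, 25, 17, 16, 14 bp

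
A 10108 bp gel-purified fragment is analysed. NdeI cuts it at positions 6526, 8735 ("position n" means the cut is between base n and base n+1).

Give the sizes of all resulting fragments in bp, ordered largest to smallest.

Linear molecule, 2 cuts → 3 fragments:
  6526 − 0 = 6526 bp
  8735 − 6526 = 2209 bp
  10108 − 8735 = 1373 bp
Sorted largest to smallest: 6526, 2209, 1373 bp.

6526, 2209, 1373 bp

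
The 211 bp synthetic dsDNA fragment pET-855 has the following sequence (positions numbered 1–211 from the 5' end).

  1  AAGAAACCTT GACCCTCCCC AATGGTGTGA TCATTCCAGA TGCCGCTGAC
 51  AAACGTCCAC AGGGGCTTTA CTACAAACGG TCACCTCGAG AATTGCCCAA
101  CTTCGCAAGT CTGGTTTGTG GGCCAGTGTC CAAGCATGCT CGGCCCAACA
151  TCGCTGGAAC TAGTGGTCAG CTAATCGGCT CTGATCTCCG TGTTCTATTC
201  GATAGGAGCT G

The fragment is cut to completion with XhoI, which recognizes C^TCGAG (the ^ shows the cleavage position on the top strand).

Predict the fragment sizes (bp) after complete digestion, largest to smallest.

The XhoI site (CTCGAG) starts at position 85.
XhoI cuts after the first base of each site, so after position 85.
Linear molecule, 1 cut → 2 fragments:
  1–85 → 85 bp
  86–211 → 126 bp
Sorted largest to smallest: 126, 85 bp.

126, 85 bp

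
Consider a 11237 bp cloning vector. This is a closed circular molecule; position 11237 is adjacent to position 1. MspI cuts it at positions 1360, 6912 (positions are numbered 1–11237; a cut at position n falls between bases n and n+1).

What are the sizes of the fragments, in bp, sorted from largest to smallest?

Circular molecule, 2 cuts → 2 fragments:
  6912 − 1360 = 5552 bp
  wrap: 11237 − 6912 + 1360 = 5685 bp
Sorted largest to smallest: 5685, 5552 bp.

5685, 5552 bp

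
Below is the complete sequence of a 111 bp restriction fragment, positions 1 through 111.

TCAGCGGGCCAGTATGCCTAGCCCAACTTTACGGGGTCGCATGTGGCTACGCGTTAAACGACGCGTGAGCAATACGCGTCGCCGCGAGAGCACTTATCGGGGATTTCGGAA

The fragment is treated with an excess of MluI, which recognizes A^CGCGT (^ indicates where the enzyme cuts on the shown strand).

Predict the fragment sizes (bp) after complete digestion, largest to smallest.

MluI sites (ACGCGT) start at positions 49, 61, 74.
MluI cuts after the first base of each site, so after positions 49, 61, 74.
Linear molecule, 3 cuts → 4 fragments:
  1–49 → 49 bp
  50–61 → 12 bp
  62–74 → 13 bp
  75–111 → 37 bp
Sorted largest to smallest: 49, 37, 13, 12 bp.

49, 37, 13, 12 bp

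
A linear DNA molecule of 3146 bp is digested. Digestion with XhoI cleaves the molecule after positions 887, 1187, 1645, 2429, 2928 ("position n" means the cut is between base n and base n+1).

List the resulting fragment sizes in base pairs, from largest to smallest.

887, 784, 499, 458, 300, 218 bp

Linear molecule, 5 cuts → 6 fragments:
  887 − 0 = 887 bp
  1187 − 887 = 300 bp
  1645 − 1187 = 458 bp
  2429 − 1645 = 784 bp
  2928 − 2429 = 499 bp
  3146 − 2928 = 218 bp
Sorted largest to smallest: 887, 784, 499, 458, 300, 218 bp.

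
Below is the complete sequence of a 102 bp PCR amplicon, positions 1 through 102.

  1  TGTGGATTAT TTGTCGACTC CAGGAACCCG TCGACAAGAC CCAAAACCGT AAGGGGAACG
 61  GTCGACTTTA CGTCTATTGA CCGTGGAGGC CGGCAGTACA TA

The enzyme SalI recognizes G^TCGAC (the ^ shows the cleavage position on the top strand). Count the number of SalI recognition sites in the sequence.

GTCGAC occurs starting at positions 13, 30, 61.
SalI cuts at 3 sites.

3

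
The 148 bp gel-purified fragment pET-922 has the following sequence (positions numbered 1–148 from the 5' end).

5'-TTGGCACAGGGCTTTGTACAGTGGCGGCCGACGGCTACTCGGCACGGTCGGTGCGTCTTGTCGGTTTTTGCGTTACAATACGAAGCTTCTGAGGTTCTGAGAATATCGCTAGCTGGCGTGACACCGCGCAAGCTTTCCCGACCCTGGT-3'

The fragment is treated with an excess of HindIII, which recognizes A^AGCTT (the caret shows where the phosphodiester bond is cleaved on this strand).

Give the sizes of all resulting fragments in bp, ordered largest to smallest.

HindIII sites (AAGCTT) start at positions 83, 130.
HindIII cuts after the first base of each site, so after positions 83, 130.
Linear molecule, 2 cuts → 3 fragments:
  1–83 → 83 bp
  84–130 → 47 bp
  131–148 → 18 bp
Sorted largest to smallest: 83, 47, 18 bp.

83, 47, 18 bp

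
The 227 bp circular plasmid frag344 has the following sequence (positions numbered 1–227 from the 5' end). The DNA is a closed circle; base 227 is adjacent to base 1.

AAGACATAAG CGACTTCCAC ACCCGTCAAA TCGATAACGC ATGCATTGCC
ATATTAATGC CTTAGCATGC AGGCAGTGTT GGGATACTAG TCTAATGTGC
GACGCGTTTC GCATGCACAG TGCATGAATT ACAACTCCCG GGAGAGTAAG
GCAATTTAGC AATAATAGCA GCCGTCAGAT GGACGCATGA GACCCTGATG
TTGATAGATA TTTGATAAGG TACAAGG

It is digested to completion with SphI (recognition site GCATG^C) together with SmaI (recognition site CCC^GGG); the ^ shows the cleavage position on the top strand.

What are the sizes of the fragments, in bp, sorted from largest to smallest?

131, 46, 26, 24 bp

SphI sites (GCATGC) start at positions 39, 65, 111.
SphI cuts after base 5 of each site (before the last base), so after positions 43, 69, 115.
The SmaI site (CCCGGG) starts at position 137.
SmaI cuts after base 3 of each site, so after position 139.
Combined cut positions: 43, 69, 115, 139.
Circular molecule, 4 cuts → 4 fragments:
  44–69 → 26 bp
  70–115 → 46 bp
  116–139 → 24 bp
  140–227 then 1–43 → 88 + 43 = 131 bp
Sorted largest to smallest: 131, 46, 26, 24 bp.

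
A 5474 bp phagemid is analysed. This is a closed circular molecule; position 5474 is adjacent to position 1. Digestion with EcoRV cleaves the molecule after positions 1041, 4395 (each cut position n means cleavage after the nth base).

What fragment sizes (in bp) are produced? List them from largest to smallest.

3354, 2120 bp

Circular molecule, 2 cuts → 2 fragments:
  4395 − 1041 = 3354 bp
  wrap: 5474 − 4395 + 1041 = 2120 bp
Sorted largest to smallest: 3354, 2120 bp.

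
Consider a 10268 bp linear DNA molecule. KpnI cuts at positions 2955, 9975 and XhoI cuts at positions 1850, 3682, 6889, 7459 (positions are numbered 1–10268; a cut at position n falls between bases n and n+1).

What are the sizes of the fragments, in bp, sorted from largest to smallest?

Combined cut positions (sorted): 1850, 2955, 3682, 6889, 7459, 9975.
Linear molecule, 6 cuts → 7 fragments:
  1850 − 0 = 1850 bp
  2955 − 1850 = 1105 bp
  3682 − 2955 = 727 bp
  6889 − 3682 = 3207 bp
  7459 − 6889 = 570 bp
  9975 − 7459 = 2516 bp
  10268 − 9975 = 293 bp
Sorted largest to smallest: 3207, 2516, 1850, 1105, 727, 570, 293 bp.

3207, 2516, 1850, 1105, 727, 570, 293 bp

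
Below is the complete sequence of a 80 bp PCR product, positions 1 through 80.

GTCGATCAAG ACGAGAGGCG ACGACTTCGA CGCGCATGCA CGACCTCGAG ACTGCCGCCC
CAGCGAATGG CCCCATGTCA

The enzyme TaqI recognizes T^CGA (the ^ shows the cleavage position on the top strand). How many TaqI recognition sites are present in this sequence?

TCGA occurs starting at positions 2, 27, 46.
TaqI cuts at 3 sites.

3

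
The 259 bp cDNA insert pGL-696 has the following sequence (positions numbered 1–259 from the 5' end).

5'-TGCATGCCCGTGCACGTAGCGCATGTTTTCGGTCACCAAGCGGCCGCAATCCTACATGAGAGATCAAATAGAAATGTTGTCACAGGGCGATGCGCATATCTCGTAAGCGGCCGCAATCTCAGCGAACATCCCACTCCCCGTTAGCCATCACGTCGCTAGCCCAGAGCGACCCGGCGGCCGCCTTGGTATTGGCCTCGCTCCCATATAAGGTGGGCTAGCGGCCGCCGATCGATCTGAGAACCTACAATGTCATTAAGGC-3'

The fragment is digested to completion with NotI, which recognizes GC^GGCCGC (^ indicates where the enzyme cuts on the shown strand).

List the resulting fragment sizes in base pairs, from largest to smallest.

NotI sites (GCGGCCGC) start at positions 40, 107, 174, 218.
NotI cuts after base 2 of each site, so after positions 41, 108, 175, 219.
Linear molecule, 4 cuts → 5 fragments:
  1–41 → 41 bp
  42–108 → 67 bp
  109–175 → 67 bp
  176–219 → 44 bp
  220–259 → 40 bp
Sorted largest to smallest: 67, 67, 44, 41, 40 bp.

67, 67, 44, 41, 40 bp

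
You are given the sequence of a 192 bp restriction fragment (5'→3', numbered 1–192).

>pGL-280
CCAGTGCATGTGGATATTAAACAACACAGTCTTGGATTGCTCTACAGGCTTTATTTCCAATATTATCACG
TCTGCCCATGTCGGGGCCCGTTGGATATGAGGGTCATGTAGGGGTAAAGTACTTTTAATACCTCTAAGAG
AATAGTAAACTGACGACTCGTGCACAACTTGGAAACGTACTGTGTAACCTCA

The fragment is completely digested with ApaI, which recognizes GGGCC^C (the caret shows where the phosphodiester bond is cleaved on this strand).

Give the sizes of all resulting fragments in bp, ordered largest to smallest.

The ApaI site (GGGCCC) starts at position 84.
ApaI cuts after base 5 of each site (before the last base), so after position 88.
Linear molecule, 1 cut → 2 fragments:
  1–88 → 88 bp
  89–192 → 104 bp
Sorted largest to smallest: 104, 88 bp.

104, 88 bp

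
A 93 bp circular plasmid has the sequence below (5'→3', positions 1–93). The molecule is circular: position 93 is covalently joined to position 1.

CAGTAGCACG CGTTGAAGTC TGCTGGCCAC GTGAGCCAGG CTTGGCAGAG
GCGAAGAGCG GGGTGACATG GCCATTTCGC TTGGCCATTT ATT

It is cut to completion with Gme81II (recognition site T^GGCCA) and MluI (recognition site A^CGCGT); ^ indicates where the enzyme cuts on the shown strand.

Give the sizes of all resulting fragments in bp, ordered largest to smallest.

45, 19, 16, 13 bp

Gme81II sites (TGGCCA) start at positions 24, 69, 82.
Gme81II cuts after the first base of each site, so after positions 24, 69, 82.
The MluI site (ACGCGT) starts at position 8.
MluI cuts after the first base of each site, so after position 8.
Combined cut positions: 8, 24, 69, 82.
Circular molecule, 4 cuts → 4 fragments:
  9–24 → 16 bp
  25–69 → 45 bp
  70–82 → 13 bp
  83–93 then 1–8 → 11 + 8 = 19 bp
Sorted largest to smallest: 45, 19, 16, 13 bp.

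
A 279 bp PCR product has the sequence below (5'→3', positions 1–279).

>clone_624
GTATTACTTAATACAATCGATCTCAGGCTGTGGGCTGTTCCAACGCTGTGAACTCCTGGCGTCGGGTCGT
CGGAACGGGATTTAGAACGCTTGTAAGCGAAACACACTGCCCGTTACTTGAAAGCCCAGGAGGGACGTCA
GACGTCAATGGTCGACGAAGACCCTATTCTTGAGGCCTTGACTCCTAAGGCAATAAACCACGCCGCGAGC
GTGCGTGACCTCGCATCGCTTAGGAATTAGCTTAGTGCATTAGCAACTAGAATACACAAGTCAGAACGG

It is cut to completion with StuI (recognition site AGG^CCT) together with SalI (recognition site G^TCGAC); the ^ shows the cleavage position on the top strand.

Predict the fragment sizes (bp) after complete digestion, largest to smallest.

151, 104, 24 bp

The StuI site (AGGCCT) starts at position 173.
StuI cuts after base 3 of each site, so after position 175.
The SalI site (GTCGAC) starts at position 151.
SalI cuts after the first base of each site, so after position 151.
Combined cut positions: 151, 175.
Linear molecule, 2 cuts → 3 fragments:
  1–151 → 151 bp
  152–175 → 24 bp
  176–279 → 104 bp
Sorted largest to smallest: 151, 104, 24 bp.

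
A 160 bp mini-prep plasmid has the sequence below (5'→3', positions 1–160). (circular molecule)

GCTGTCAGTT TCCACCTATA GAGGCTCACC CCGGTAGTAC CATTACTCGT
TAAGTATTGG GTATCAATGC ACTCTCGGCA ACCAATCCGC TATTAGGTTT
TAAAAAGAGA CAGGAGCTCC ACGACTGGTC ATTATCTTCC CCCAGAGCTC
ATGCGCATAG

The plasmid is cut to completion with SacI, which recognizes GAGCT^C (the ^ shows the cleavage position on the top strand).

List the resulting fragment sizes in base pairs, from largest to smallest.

SacI sites (GAGCTC) start at positions 114, 145.
SacI cuts after base 5 of each site (before the last base), so after positions 118, 149.
Circular molecule, 2 cuts → 2 fragments:
  119–149 → 31 bp
  150–160 then 1–118 → 11 + 118 = 129 bp
Sorted largest to smallest: 129, 31 bp.

129, 31 bp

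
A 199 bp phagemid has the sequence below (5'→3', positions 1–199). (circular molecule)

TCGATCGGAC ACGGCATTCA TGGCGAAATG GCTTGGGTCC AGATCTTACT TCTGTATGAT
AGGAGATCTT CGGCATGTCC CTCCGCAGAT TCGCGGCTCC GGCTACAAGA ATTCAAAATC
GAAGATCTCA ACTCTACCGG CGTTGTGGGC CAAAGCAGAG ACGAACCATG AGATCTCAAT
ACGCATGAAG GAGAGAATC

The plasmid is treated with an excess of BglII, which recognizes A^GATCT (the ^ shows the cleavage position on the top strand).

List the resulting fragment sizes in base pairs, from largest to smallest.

BglII sites (AGATCT) start at positions 41, 64, 123, 171.
BglII cuts after the first base of each site, so after positions 41, 64, 123, 171.
Circular molecule, 4 cuts → 4 fragments:
  42–64 → 23 bp
  65–123 → 59 bp
  124–171 → 48 bp
  172–199 then 1–41 → 28 + 41 = 69 bp
Sorted largest to smallest: 69, 59, 48, 23 bp.

69, 59, 48, 23 bp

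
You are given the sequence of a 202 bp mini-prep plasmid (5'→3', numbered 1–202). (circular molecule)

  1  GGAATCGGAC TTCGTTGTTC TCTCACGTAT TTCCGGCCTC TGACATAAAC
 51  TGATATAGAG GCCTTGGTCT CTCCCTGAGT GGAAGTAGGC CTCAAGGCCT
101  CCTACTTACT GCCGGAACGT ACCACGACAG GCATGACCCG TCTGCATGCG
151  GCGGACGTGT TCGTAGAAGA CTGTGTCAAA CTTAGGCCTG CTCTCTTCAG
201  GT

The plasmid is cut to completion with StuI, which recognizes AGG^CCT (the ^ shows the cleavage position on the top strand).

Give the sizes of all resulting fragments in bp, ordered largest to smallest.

StuI sites (AGGCCT) start at positions 59, 87, 95, 184.
StuI cuts after base 3 of each site, so after positions 61, 89, 97, 186.
Circular molecule, 4 cuts → 4 fragments:
  62–89 → 28 bp
  90–97 → 8 bp
  98–186 → 89 bp
  187–202 then 1–61 → 16 + 61 = 77 bp
Sorted largest to smallest: 89, 77, 28, 8 bp.

89, 77, 28, 8 bp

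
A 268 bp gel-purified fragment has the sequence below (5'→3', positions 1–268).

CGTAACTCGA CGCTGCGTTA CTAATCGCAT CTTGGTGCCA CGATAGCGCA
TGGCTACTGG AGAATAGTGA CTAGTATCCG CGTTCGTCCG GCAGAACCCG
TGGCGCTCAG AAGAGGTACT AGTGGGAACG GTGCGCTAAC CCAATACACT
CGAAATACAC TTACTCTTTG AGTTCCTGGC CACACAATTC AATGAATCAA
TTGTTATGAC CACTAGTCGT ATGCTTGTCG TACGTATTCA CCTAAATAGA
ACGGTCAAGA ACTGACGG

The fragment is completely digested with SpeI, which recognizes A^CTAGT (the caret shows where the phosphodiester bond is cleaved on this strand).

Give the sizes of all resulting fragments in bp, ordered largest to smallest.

94, 70, 56, 48 bp

SpeI sites (ACTAGT) start at positions 70, 118, 212.
SpeI cuts after the first base of each site, so after positions 70, 118, 212.
Linear molecule, 3 cuts → 4 fragments:
  1–70 → 70 bp
  71–118 → 48 bp
  119–212 → 94 bp
  213–268 → 56 bp
Sorted largest to smallest: 94, 70, 56, 48 bp.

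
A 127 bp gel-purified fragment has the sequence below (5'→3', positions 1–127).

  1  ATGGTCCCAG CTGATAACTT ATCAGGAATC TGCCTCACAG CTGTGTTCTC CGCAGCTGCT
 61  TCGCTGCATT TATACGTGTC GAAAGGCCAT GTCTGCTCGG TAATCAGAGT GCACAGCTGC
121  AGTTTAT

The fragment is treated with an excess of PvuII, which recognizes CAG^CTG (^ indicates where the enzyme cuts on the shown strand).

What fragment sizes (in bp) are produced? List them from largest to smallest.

61, 30, 15, 11, 10 bp

PvuII sites (CAGCTG) start at positions 8, 38, 53, 114.
PvuII cuts after base 3 of each site, so after positions 10, 40, 55, 116.
Linear molecule, 4 cuts → 5 fragments:
  1–10 → 10 bp
  11–40 → 30 bp
  41–55 → 15 bp
  56–116 → 61 bp
  117–127 → 11 bp
Sorted largest to smallest: 61, 30, 15, 11, 10 bp.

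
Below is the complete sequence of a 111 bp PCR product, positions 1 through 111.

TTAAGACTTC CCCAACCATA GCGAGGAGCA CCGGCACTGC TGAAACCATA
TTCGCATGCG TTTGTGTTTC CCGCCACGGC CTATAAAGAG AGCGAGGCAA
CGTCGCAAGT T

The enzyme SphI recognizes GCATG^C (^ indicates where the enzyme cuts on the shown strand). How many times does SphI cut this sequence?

GCATGC occurs starting at position 54.
SphI cuts at 1 site.

1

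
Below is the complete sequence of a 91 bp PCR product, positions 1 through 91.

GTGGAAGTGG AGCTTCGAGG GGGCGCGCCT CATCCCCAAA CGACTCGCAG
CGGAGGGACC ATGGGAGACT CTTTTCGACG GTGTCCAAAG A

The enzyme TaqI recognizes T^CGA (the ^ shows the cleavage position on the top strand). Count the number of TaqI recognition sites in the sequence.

TCGA occurs starting at positions 15, 75.
TaqI cuts at 2 sites.

2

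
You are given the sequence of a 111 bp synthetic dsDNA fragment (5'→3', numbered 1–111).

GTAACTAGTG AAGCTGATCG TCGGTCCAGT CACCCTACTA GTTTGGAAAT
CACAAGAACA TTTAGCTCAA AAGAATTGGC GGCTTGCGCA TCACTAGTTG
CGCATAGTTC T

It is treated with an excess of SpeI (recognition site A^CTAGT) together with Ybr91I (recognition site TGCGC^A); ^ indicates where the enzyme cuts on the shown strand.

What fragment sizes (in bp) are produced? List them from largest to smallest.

SpeI sites (ACTAGT) start at positions 4, 37, 93.
SpeI cuts after the first base of each site, so after positions 4, 37, 93.
Ybr91I sites (TGCGCA) start at positions 85, 99.
Ybr91I cuts after base 5 of each site (before the last base), so after positions 89, 103.
Combined cut positions: 4, 37, 89, 93, 103.
Linear molecule, 5 cuts → 6 fragments:
  1–4 → 4 bp
  5–37 → 33 bp
  38–89 → 52 bp
  90–93 → 4 bp
  94–103 → 10 bp
  104–111 → 8 bp
Sorted largest to smallest: 52, 33, 10, 8, 4, 4 bp.

52, 33, 10, 8, 4, 4 bp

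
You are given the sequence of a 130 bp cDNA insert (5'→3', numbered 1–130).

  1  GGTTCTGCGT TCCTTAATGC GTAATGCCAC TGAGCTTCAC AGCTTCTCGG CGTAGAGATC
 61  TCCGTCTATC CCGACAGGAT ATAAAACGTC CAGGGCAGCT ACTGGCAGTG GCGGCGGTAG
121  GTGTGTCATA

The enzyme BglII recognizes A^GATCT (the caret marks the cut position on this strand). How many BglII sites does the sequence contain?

AGATCT occurs starting at position 56.
BglII cuts at 1 site.

1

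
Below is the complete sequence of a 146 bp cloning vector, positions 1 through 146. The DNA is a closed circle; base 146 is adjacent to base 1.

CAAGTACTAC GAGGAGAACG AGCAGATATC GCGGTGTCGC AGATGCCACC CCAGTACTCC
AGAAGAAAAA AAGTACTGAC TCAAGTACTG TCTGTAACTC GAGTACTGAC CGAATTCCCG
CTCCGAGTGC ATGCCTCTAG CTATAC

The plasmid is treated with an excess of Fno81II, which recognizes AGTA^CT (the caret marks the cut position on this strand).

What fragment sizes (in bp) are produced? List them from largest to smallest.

Fno81II sites (AGTACT) start at positions 3, 53, 72, 84, 102.
Fno81II cuts after base 4 of each site, so after positions 6, 56, 75, 87, 105.
Circular molecule, 5 cuts → 5 fragments:
  7–56 → 50 bp
  57–75 → 19 bp
  76–87 → 12 bp
  88–105 → 18 bp
  106–146 then 1–6 → 41 + 6 = 47 bp
Sorted largest to smallest: 50, 47, 19, 18, 12 bp.

50, 47, 19, 18, 12 bp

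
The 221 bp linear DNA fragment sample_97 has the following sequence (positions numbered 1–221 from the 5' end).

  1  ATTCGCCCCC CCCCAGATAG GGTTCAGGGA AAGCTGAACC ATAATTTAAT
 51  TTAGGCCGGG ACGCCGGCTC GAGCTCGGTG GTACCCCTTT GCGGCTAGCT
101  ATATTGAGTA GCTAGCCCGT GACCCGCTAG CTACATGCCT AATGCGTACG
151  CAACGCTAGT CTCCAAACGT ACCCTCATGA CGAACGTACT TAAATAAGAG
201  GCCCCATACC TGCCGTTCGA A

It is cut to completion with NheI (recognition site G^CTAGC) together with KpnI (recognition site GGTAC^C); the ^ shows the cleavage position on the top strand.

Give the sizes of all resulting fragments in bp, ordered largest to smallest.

95, 84, 17, 15, 10 bp

NheI sites (GCTAGC) start at positions 94, 111, 126.
NheI cuts after the first base of each site, so after positions 94, 111, 126.
The KpnI site (GGTACC) starts at position 80.
KpnI cuts after base 5 of each site (before the last base), so after position 84.
Combined cut positions: 84, 94, 111, 126.
Linear molecule, 4 cuts → 5 fragments:
  1–84 → 84 bp
  85–94 → 10 bp
  95–111 → 17 bp
  112–126 → 15 bp
  127–221 → 95 bp
Sorted largest to smallest: 95, 84, 17, 15, 10 bp.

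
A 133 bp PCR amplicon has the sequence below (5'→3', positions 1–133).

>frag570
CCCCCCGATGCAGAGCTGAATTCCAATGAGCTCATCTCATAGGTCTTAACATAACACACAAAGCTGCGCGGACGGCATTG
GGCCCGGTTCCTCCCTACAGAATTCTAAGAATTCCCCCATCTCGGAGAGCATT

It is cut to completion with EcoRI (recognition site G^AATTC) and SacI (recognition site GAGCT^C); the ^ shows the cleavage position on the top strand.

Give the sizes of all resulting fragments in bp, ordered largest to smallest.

68, 24, 18, 14, 9 bp

EcoRI sites (GAATTC) start at positions 18, 100, 109.
EcoRI cuts after the first base of each site, so after positions 18, 100, 109.
The SacI site (GAGCTC) starts at position 28.
SacI cuts after base 5 of each site (before the last base), so after position 32.
Combined cut positions: 18, 32, 100, 109.
Linear molecule, 4 cuts → 5 fragments:
  1–18 → 18 bp
  19–32 → 14 bp
  33–100 → 68 bp
  101–109 → 9 bp
  110–133 → 24 bp
Sorted largest to smallest: 68, 24, 18, 14, 9 bp.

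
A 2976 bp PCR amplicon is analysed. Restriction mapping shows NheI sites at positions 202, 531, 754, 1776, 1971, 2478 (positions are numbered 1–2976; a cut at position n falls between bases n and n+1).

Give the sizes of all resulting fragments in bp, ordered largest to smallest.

1022, 507, 498, 329, 223, 202, 195 bp

Linear molecule, 6 cuts → 7 fragments:
  202 − 0 = 202 bp
  531 − 202 = 329 bp
  754 − 531 = 223 bp
  1776 − 754 = 1022 bp
  1971 − 1776 = 195 bp
  2478 − 1971 = 507 bp
  2976 − 2478 = 498 bp
Sorted largest to smallest: 1022, 507, 498, 329, 223, 202, 195 bp.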